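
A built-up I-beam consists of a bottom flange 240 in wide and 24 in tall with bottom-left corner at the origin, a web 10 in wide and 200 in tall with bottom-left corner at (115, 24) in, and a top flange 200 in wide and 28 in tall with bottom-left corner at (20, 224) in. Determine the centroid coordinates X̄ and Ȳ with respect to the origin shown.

bottom flange: A = 240 × 24 = 5760.00, centroid at (120.00, 12.00).
web: A = 10 × 200 = 2000.00, centroid at (120.00, 124.00).
top flange: A = 200 × 28 = 5600.00, centroid at (120.00, 238.00).
ΣA = 13360.00 in², ΣAX̄ = 1603200.00 in³, ΣAȲ = 1649920.00 in³.
X̄ = 1603200.00/13360.00 = 120.00 in; Ȳ = 1649920.00/13360.00 = 123.50 in.

X̄ = 120.00 in, Ȳ = 123.50 in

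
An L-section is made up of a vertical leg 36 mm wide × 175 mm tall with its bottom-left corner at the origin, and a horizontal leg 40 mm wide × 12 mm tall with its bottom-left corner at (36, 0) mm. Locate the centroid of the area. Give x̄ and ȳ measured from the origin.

vertical leg: A = 36 × 175 = 6300.00, centroid at (18.00, 87.50).
horizontal leg: A = 40 × 12 = 480.00, centroid at (56.00, 6.00).
ΣA = 6780.00 mm², ΣAx̄ = 140280.00 mm³, ΣAȳ = 554130.00 mm³.
x̄ = 140280.00/6780.00 = 20.69 mm; ȳ = 554130.00/6780.00 = 81.73 mm.

x̄ = 20.69 mm, ȳ = 81.73 mm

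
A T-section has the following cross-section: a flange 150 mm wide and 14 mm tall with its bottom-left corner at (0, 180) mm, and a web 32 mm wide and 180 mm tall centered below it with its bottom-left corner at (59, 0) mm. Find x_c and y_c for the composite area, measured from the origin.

x_c = 75.00 mm, y_c = 115.92 mm

web: A = 32 × 180 = 5760.00, centroid at (75.00, 90.00).
flange: A = 150 × 14 = 2100.00, centroid at (75.00, 187.00).
ΣA = 7860.00 mm²
ΣAx_c = (5760.00)(75.00) + (2100.00)(75.00) = 589500.00 mm³
ΣAy_c = (5760.00)(90.00) + (2100.00)(187.00) = 911100.00 mm³
x_c = 589500.00 / 7860.00 = 75.00 mm
y_c = 911100.00 / 7860.00 = 115.92 mm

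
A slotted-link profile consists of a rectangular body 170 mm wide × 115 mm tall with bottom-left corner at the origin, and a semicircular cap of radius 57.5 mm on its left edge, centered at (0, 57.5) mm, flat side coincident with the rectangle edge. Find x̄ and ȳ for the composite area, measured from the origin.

x̄ = 62.04 mm, ȳ = 57.50 mm

Part | A | x̄ᵢ | ȳᵢ | A·x̄ᵢ | A·ȳᵢ
rectangular body | 19550.00 | 85.00 | 57.50 | 1661750.00 | 1124125.00
semicircular end | 5193.45 | -24.40 | 57.50 | -126739.58 | 298623.11
Σ | 24743.45 |  |  | 1535010.42 | 1422748.11
x̄ = 1535010.42 / 24743.45 = 62.04 mm
ȳ = 1422748.11 / 24743.45 = 57.50 mm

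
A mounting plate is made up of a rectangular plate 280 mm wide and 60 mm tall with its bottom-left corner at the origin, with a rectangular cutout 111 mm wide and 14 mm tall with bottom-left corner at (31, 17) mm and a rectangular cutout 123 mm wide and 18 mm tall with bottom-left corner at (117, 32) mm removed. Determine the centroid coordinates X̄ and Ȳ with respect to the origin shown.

X̄ = 139.84 mm, Ȳ = 28.85 mm

plate: A = 280 × 60 = 16800.00, centroid at (140.00, 30.00).
hole 1: A = −(111 × 14) = -1554.00, centroid at (86.50, 24.00).
hole 2: A = −(123 × 18) = -2214.00, centroid at (178.50, 41.00).
ΣA = 13032.00 mm²
ΣAX̄ = (16800.00)(140.00) + (-1554.00)(86.50) + (-2214.00)(178.50) = 1822380.00 mm³
ΣAȲ = (16800.00)(30.00) + (-1554.00)(24.00) + (-2214.00)(41.00) = 375930.00 mm³
X̄ = 1822380.00 / 13032.00 = 139.84 mm
Ȳ = 375930.00 / 13032.00 = 28.85 mm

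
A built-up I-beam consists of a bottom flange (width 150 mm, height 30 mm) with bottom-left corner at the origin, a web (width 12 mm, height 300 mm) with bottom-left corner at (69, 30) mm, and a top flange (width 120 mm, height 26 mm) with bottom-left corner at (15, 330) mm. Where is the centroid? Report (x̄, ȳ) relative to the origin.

x̄ = 75.00 mm, ȳ = 159.15 mm

Part | A | x̄ᵢ | ȳᵢ | A·x̄ᵢ | A·ȳᵢ
bottom flange | 4500.00 | 75.00 | 15.00 | 337500.00 | 67500.00
web | 3600.00 | 75.00 | 180.00 | 270000.00 | 648000.00
top flange | 3120.00 | 75.00 | 343.00 | 234000.00 | 1070160.00
Σ | 11220.00 |  |  | 841500.00 | 1785660.00
x̄ = 841500.00 / 11220.00 = 75.00 mm
ȳ = 1785660.00 / 11220.00 = 159.15 mm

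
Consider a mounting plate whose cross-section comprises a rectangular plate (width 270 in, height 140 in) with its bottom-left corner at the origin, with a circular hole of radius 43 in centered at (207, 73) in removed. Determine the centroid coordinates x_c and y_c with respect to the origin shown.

Part | A | x̄ᵢ | ȳᵢ | A·x̄ᵢ | A·ȳᵢ
plate | 37800.00 | 135.00 | 70.00 | 5103000.00 | 2646000.00
hole | -5808.80 | 207.00 | 73.00 | -1202422.60 | -424042.75
Σ | 31991.20 |  |  | 3900577.40 | 2221957.25
x_c = 3900577.40 / 31991.20 = 121.93 in
y_c = 2221957.25 / 31991.20 = 69.46 in

x_c = 121.93 in, y_c = 69.46 in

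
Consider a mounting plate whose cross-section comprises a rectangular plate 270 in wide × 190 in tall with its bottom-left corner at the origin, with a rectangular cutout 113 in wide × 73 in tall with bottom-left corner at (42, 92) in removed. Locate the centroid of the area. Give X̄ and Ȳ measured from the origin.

X̄ = 141.99 in, Ȳ = 88.58 in

plate: A = 270 × 190 = 51300.00, centroid at (135.00, 95.00).
hole: A = −(113 × 73) = -8249.00, centroid at (98.50, 128.50).
ΣA = 43051.00 in², ΣAX̄ = 6112973.50 in³, ΣAȲ = 3813503.50 in³.
X̄ = 6112973.50/43051.00 = 141.99 in; Ȳ = 3813503.50/43051.00 = 88.58 in.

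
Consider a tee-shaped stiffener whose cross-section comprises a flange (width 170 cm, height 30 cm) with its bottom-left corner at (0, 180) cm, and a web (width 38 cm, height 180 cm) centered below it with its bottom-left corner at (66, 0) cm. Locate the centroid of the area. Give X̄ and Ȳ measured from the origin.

X̄ = 85.00 cm, Ȳ = 134.85 cm

web: A = 38 × 180 = 6840.00, centroid at (85.00, 90.00).
flange: A = 170 × 30 = 5100.00, centroid at (85.00, 195.00).
ΣA = 11940.00 cm²
ΣAX̄ = (6840.00)(85.00) + (5100.00)(85.00) = 1014900.00 cm³
ΣAȲ = (6840.00)(90.00) + (5100.00)(195.00) = 1610100.00 cm³
X̄ = 1014900.00 / 11940.00 = 85.00 cm
Ȳ = 1610100.00 / 11940.00 = 134.85 cm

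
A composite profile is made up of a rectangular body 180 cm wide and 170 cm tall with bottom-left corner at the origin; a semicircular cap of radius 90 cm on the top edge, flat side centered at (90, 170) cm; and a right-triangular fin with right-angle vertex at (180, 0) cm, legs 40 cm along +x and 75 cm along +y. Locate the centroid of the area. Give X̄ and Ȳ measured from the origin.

X̄ = 93.46 cm, Ȳ = 117.96 cm

rectangular body: A = 180 × 170 = 30600.00, centroid at (90.00, 85.00).
semicircular top: A = ½π·90² = 12723.45, centroid at (90.00, 208.20).
triangular fin: A = ½·40·75 = 1500.00, centroid at (193.33, 25.00).
ΣA = 44823.45 cm², ΣAX̄ = 4189110.52 cm³, ΣAȲ = 5287486.54 cm³.
X̄ = 4189110.52/44823.45 = 93.46 cm; Ȳ = 5287486.54/44823.45 = 117.96 cm.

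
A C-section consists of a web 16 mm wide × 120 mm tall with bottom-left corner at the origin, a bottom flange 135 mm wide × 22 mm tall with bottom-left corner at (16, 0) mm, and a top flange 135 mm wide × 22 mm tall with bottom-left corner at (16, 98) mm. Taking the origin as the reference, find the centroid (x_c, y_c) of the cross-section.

Part | A | x̄ᵢ | ȳᵢ | A·x̄ᵢ | A·ȳᵢ
web | 1920.00 | 8.00 | 60.00 | 15360.00 | 115200.00
bottom flange | 2970.00 | 83.50 | 11.00 | 247995.00 | 32670.00
top flange | 2970.00 | 83.50 | 109.00 | 247995.00 | 323730.00
Σ | 7860.00 |  |  | 511350.00 | 471600.00
x_c = 511350.00 / 7860.00 = 65.06 mm
y_c = 471600.00 / 7860.00 = 60.00 mm

x_c = 65.06 mm, y_c = 60.00 mm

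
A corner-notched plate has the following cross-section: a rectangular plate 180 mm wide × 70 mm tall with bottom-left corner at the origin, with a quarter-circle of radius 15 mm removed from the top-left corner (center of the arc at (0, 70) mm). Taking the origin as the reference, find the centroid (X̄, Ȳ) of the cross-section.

plate: A = 180 × 70 = 12600.00, centroid at (90.00, 35.00).
removed quarter-circle: A = −¼π·15² = -176.71, centroid at (6.37, 63.63).
ΣA = 12423.29 mm²
ΣAX̄ = (12600.00)(90.00) + (-176.71)(6.37) = 1132875.00 mm³
ΣAȲ = (12600.00)(35.00) + (-176.71)(63.63) = 429754.98 mm³
X̄ = 1132875.00 / 12423.29 = 91.19 mm
Ȳ = 429754.98 / 12423.29 = 34.59 mm

X̄ = 91.19 mm, Ȳ = 34.59 mm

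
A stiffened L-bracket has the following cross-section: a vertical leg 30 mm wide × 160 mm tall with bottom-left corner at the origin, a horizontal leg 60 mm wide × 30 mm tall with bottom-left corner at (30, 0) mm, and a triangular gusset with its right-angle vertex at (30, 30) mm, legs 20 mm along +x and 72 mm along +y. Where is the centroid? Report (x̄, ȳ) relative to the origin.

x̄ = 28.20 mm, ȳ = 61.46 mm

vertical leg: A = 30 × 160 = 4800.00, centroid at (15.00, 80.00).
horizontal leg: A = 60 × 30 = 1800.00, centroid at (60.00, 15.00).
gusset: A = ½·20·72 = 720.00, centroid at (36.67, 54.00).
ΣA = 7320.00 mm², ΣAx̄ = 206400.00 mm³, ΣAȳ = 449880.00 mm³.
x̄ = 206400.00/7320.00 = 28.20 mm; ȳ = 449880.00/7320.00 = 61.46 mm.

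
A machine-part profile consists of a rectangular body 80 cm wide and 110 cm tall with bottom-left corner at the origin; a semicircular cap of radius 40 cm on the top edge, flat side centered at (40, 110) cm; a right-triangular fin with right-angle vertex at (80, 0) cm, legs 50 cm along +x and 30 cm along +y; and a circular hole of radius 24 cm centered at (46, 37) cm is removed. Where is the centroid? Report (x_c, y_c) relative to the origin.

rectangular body: A = 80 × 110 = 8800.00, centroid at (40.00, 55.00).
semicircular top: A = ½π·40² = 2513.27, centroid at (40.00, 126.98).
triangular fin: A = ½·50·30 = 750.00, centroid at (96.67, 10.00).
hole: A = −π·24² = -1809.56, centroid at (46.00, 37.00).
ΣA = 10253.72 cm², ΣAx_c = 441791.33 cm³, ΣAy_c = 743673.20 cm³.
x_c = 441791.33/10253.72 = 43.09 cm; y_c = 743673.20/10253.72 = 72.53 cm.

x_c = 43.09 cm, y_c = 72.53 cm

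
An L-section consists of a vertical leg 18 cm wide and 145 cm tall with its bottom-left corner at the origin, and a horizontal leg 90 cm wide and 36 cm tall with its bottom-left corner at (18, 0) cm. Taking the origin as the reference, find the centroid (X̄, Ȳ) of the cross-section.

X̄ = 38.91 cm, Ȳ = 42.32 cm

vertical leg: A = 18 × 145 = 2610.00, centroid at (9.00, 72.50).
horizontal leg: A = 90 × 36 = 3240.00, centroid at (63.00, 18.00).
ΣA = 5850.00 cm²
ΣAX̄ = (2610.00)(9.00) + (3240.00)(63.00) = 227610.00 cm³
ΣAȲ = (2610.00)(72.50) + (3240.00)(18.00) = 247545.00 cm³
X̄ = 227610.00 / 5850.00 = 38.91 cm
Ȳ = 247545.00 / 5850.00 = 42.32 cm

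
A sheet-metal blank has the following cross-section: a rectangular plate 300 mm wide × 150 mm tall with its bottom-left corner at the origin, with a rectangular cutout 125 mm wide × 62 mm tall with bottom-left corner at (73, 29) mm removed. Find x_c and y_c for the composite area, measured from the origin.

plate: A = 300 × 150 = 45000.00, centroid at (150.00, 75.00).
hole: A = −(125 × 62) = -7750.00, centroid at (135.50, 60.00).
ΣA = 37250.00 mm², ΣAx_c = 5699875.00 mm³, ΣAy_c = 2910000.00 mm³.
x_c = 5699875.00/37250.00 = 153.02 mm; y_c = 2910000.00/37250.00 = 78.12 mm.

x_c = 153.02 mm, y_c = 78.12 mm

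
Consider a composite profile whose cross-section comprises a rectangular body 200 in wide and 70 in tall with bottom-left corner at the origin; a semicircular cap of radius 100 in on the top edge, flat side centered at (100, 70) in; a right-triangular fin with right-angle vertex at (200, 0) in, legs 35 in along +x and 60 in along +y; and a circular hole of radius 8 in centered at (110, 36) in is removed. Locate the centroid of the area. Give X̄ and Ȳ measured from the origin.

X̄ = 103.77 in, Ȳ = 74.29 in

rectangular body: A = 200 × 70 = 14000.00, centroid at (100.00, 35.00).
semicircular top: A = ½π·100² = 15707.96, centroid at (100.00, 112.44).
triangular fin: A = ½·35·60 = 1050.00, centroid at (211.67, 20.00).
hole: A = −π·8² = -201.06, centroid at (110.00, 36.00).
ΣA = 30556.90 in²
ΣAX̄ = (14000.00)(100.00) + (15707.96)(100.00) + (1050.00)(211.67) + (-201.06)(110.00) = 3170929.51 in³
ΣAȲ = (14000.00)(35.00) + (15707.96)(112.44) + (1050.00)(20.00) + (-201.06)(36.00) = 2269985.87 in³
X̄ = 3170929.51 / 30556.90 = 103.77 in
Ȳ = 2269985.87 / 30556.90 = 74.29 in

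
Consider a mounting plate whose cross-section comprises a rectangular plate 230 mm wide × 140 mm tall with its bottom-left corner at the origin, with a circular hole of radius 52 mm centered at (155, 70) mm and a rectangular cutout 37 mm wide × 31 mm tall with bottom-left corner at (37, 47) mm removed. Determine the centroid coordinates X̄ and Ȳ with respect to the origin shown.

X̄ = 102.96 mm, Ȳ = 70.38 mm

plate: A = 230 × 140 = 32200.00, centroid at (115.00, 70.00).
hole 1: A = −π·52² = -8494.87, centroid at (155.00, 70.00).
hole 2: A = −(37 × 31) = -1147.00, centroid at (55.50, 62.50).
ΣA = 22558.13 mm², ΣAX̄ = 2322637.19 mm³, ΣAȲ = 1587671.84 mm³.
X̄ = 2322637.19/22558.13 = 102.96 mm; Ȳ = 1587671.84/22558.13 = 70.38 mm.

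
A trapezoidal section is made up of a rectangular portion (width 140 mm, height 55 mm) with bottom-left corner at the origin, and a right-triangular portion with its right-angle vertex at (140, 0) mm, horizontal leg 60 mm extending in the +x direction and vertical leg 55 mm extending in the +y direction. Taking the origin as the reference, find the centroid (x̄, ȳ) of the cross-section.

x̄ = 85.88 mm, ȳ = 25.88 mm

Part | A | x̄ᵢ | ȳᵢ | A·x̄ᵢ | A·ȳᵢ
rectangular portion | 7700.00 | 70.00 | 27.50 | 539000.00 | 211750.00
triangular portion | 1650.00 | 160.00 | 18.33 | 264000.00 | 30250.00
Σ | 9350.00 |  |  | 803000.00 | 242000.00
x̄ = 803000.00 / 9350.00 = 85.88 mm
ȳ = 242000.00 / 9350.00 = 25.88 mm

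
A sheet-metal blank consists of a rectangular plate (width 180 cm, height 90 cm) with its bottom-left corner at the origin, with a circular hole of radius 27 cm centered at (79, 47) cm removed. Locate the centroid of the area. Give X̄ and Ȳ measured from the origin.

X̄ = 91.81 cm, Ȳ = 44.67 cm

plate: A = 180 × 90 = 16200.00, centroid at (90.00, 45.00).
hole: A = −π·27² = -2290.22, centroid at (79.00, 47.00).
ΣA = 13909.78 cm², ΣAX̄ = 1277072.54 cm³, ΣAȲ = 621359.61 cm³.
X̄ = 1277072.54/13909.78 = 91.81 cm; Ȳ = 621359.61/13909.78 = 44.67 cm.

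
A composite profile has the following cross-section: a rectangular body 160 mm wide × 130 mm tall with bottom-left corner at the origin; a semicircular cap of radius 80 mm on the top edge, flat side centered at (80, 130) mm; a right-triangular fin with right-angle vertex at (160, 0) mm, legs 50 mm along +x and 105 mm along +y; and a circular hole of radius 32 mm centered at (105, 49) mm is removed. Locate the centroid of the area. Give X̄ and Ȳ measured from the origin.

rectangular body: A = 160 × 130 = 20800.00, centroid at (80.00, 65.00).
semicircular top: A = ½π·80² = 10053.10, centroid at (80.00, 163.95).
triangular fin: A = ½·50·105 = 2625.00, centroid at (176.67, 35.00).
hole: A = −π·32² = -3216.99, centroid at (105.00, 49.00).
ΣA = 30261.11 mm²
ΣAX̄ = (20800.00)(80.00) + (10053.10)(80.00) + (2625.00)(176.67) + (-3216.99)(105.00) = 2594213.68 mm³
ΣAȲ = (20800.00)(65.00) + (10053.10)(163.95) + (2625.00)(35.00) + (-3216.99)(49.00) = 2934478.32 mm³
X̄ = 2594213.68 / 30261.11 = 85.73 mm
Ȳ = 2934478.32 / 30261.11 = 96.97 mm

X̄ = 85.73 mm, Ȳ = 96.97 mm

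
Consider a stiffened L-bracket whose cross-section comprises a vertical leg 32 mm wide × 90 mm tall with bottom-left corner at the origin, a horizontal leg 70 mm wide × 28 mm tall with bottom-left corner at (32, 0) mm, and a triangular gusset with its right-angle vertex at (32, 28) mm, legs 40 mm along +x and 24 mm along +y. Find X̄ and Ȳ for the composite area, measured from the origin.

Part | A | x̄ᵢ | ȳᵢ | A·x̄ᵢ | A·ȳᵢ
vertical leg | 2880.00 | 16.00 | 45.00 | 46080.00 | 129600.00
horizontal leg | 1960.00 | 67.00 | 14.00 | 131320.00 | 27440.00
gusset | 480.00 | 45.33 | 36.00 | 21760.00 | 17280.00
Σ | 5320.00 |  |  | 199160.00 | 174320.00
X̄ = 199160.00 / 5320.00 = 37.44 mm
Ȳ = 174320.00 / 5320.00 = 32.77 mm

X̄ = 37.44 mm, Ȳ = 32.77 mm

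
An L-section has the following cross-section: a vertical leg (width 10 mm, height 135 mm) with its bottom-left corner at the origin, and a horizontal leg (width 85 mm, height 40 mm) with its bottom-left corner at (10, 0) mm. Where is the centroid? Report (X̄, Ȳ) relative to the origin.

vertical leg: A = 10 × 135 = 1350.00, centroid at (5.00, 67.50).
horizontal leg: A = 85 × 40 = 3400.00, centroid at (52.50, 20.00).
ΣA = 4750.00 mm², ΣAX̄ = 185250.00 mm³, ΣAȲ = 159125.00 mm³.
X̄ = 185250.00/4750.00 = 39.00 mm; Ȳ = 159125.00/4750.00 = 33.50 mm.

X̄ = 39.00 mm, Ȳ = 33.50 mm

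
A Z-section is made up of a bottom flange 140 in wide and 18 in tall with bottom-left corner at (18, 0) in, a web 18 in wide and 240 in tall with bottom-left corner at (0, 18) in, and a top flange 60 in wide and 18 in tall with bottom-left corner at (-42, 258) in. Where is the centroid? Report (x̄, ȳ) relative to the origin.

Part | A | x̄ᵢ | ȳᵢ | A·x̄ᵢ | A·ȳᵢ
bottom flange | 2520.00 | 88.00 | 9.00 | 221760.00 | 22680.00
web | 4320.00 | 9.00 | 138.00 | 38880.00 | 596160.00
top flange | 1080.00 | -12.00 | 267.00 | -12960.00 | 288360.00
Σ | 7920.00 |  |  | 247680.00 | 907200.00
x̄ = 247680.00 / 7920.00 = 31.27 in
ȳ = 907200.00 / 7920.00 = 114.55 in

x̄ = 31.27 in, ȳ = 114.55 in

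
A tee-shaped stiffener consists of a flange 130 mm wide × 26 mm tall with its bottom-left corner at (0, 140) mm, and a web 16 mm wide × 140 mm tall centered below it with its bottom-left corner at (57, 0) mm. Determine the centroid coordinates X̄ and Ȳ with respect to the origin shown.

X̄ = 65.00 mm, Ȳ = 119.92 mm

web: A = 16 × 140 = 2240.00, centroid at (65.00, 70.00).
flange: A = 130 × 26 = 3380.00, centroid at (65.00, 153.00).
ΣA = 5620.00 mm², ΣAX̄ = 365300.00 mm³, ΣAȲ = 673940.00 mm³.
X̄ = 365300.00/5620.00 = 65.00 mm; Ȳ = 673940.00/5620.00 = 119.92 mm.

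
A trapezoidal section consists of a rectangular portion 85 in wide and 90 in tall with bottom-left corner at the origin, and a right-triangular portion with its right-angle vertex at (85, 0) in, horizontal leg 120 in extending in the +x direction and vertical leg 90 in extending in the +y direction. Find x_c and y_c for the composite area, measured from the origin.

Part | A | x̄ᵢ | ȳᵢ | A·x̄ᵢ | A·ȳᵢ
rectangular portion | 7650.00 | 42.50 | 45.00 | 325125.00 | 344250.00
triangular portion | 5400.00 | 125.00 | 30.00 | 675000.00 | 162000.00
Σ | 13050.00 |  |  | 1000125.00 | 506250.00
x_c = 1000125.00 / 13050.00 = 76.64 in
y_c = 506250.00 / 13050.00 = 38.79 in

x_c = 76.64 in, y_c = 38.79 in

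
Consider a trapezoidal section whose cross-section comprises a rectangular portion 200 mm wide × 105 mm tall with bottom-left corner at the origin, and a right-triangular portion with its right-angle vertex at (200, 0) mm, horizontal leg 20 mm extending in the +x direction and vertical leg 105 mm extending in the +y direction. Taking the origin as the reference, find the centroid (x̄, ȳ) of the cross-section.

x̄ = 105.08 mm, ȳ = 51.67 mm

rectangular portion: A = 200 × 105 = 21000.00, centroid at (100.00, 52.50).
triangular portion: A = ½·20·105 = 1050.00, centroid at (206.67, 35.00).
ΣA = 22050.00 mm², ΣAx̄ = 2317000.00 mm³, ΣAȳ = 1139250.00 mm³.
x̄ = 2317000.00/22050.00 = 105.08 mm; ȳ = 1139250.00/22050.00 = 51.67 mm.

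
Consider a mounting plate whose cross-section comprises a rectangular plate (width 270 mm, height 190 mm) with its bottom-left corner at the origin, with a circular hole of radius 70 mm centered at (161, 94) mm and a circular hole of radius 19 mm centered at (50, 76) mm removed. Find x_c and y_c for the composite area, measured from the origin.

plate: A = 270 × 190 = 51300.00, centroid at (135.00, 95.00).
hole 1: A = −π·70² = -15393.80, centroid at (161.00, 94.00).
hole 2: A = −π·19² = -1134.11, centroid at (50.00, 76.00).
ΣA = 34772.08 mm², ΣAx_c = 4390391.81 mm³, ΣAy_c = 3340289.69 mm³.
x_c = 4390391.81/34772.08 = 126.26 mm; y_c = 3340289.69/34772.08 = 96.06 mm.

x_c = 126.26 mm, y_c = 96.06 mm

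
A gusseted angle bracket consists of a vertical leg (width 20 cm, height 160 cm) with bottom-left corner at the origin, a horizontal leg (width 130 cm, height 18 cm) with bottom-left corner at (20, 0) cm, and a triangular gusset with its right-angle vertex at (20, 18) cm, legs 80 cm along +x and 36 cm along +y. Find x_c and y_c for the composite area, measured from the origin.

x_c = 42.71 cm, y_c = 45.88 cm

vertical leg: A = 20 × 160 = 3200.00, centroid at (10.00, 80.00).
horizontal leg: A = 130 × 18 = 2340.00, centroid at (85.00, 9.00).
gusset: A = ½·80·36 = 1440.00, centroid at (46.67, 30.00).
ΣA = 6980.00 cm², ΣAx_c = 298100.00 cm³, ΣAy_c = 320260.00 cm³.
x_c = 298100.00/6980.00 = 42.71 cm; y_c = 320260.00/6980.00 = 45.88 cm.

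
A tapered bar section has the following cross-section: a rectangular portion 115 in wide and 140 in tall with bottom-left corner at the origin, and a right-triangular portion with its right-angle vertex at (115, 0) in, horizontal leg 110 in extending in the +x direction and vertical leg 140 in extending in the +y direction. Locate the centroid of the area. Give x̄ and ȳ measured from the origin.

rectangular portion: A = 115 × 140 = 16100.00, centroid at (57.50, 70.00).
triangular portion: A = ½·110·140 = 7700.00, centroid at (151.67, 46.67).
ΣA = 23800.00 in², ΣAx̄ = 2093583.33 in³, ΣAȳ = 1486333.33 in³.
x̄ = 2093583.33/23800.00 = 87.97 in; ȳ = 1486333.33/23800.00 = 62.45 in.

x̄ = 87.97 in, ȳ = 62.45 in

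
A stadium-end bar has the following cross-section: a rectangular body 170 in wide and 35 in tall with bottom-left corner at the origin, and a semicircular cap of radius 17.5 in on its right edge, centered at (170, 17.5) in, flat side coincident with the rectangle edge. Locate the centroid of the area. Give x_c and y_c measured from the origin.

x_c = 91.91 in, y_c = 17.50 in

Part | A | x̄ᵢ | ȳᵢ | A·x̄ᵢ | A·ȳᵢ
rectangular body | 5950.00 | 85.00 | 17.50 | 505750.00 | 104125.00
semicircular end | 481.06 | 177.43 | 17.50 | 85352.50 | 8418.49
Σ | 6431.06 |  |  | 591102.50 | 112543.49
x_c = 591102.50 / 6431.06 = 91.91 in
y_c = 112543.49 / 6431.06 = 17.50 in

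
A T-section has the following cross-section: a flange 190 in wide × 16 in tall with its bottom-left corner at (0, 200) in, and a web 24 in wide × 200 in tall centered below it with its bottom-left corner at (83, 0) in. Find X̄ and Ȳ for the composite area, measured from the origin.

web: A = 24 × 200 = 4800.00, centroid at (95.00, 100.00).
flange: A = 190 × 16 = 3040.00, centroid at (95.00, 208.00).
ΣA = 7840.00 in², ΣAX̄ = 744800.00 in³, ΣAȲ = 1112320.00 in³.
X̄ = 744800.00/7840.00 = 95.00 in; Ȳ = 1112320.00/7840.00 = 141.88 in.

X̄ = 95.00 in, Ȳ = 141.88 in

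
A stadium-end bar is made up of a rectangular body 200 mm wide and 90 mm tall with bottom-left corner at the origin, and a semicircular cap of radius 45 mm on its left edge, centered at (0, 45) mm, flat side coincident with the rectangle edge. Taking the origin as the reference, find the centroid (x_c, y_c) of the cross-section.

rectangular body: A = 200 × 90 = 18000.00, centroid at (100.00, 45.00).
semicircular end: A = ½π·45² = 3180.86, centroid at (-19.10, 45.00).
ΣA = 21180.86 mm²
ΣAx_c = (18000.00)(100.00) + (3180.86)(-19.10) = 1739250.00 mm³
ΣAy_c = (18000.00)(45.00) + (3180.86)(45.00) = 953138.82 mm³
x_c = 1739250.00 / 21180.86 = 82.11 mm
y_c = 953138.82 / 21180.86 = 45.00 mm

x_c = 82.11 mm, y_c = 45.00 mm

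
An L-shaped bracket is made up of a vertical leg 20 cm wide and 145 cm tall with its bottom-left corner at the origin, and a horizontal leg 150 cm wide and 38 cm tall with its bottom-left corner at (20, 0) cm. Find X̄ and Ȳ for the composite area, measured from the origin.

X̄ = 66.34 cm, Ȳ = 37.04 cm

vertical leg: A = 20 × 145 = 2900.00, centroid at (10.00, 72.50).
horizontal leg: A = 150 × 38 = 5700.00, centroid at (95.00, 19.00).
ΣA = 8600.00 cm²
ΣAX̄ = (2900.00)(10.00) + (5700.00)(95.00) = 570500.00 cm³
ΣAȲ = (2900.00)(72.50) + (5700.00)(19.00) = 318550.00 cm³
X̄ = 570500.00 / 8600.00 = 66.34 cm
Ȳ = 318550.00 / 8600.00 = 37.04 cm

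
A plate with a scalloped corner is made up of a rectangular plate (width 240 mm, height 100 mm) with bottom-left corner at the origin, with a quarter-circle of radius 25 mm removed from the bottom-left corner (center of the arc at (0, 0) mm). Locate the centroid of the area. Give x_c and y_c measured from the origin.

plate: A = 240 × 100 = 24000.00, centroid at (120.00, 50.00).
removed quarter-circle: A = −¼π·25² = -490.87, centroid at (10.61, 10.61).
ΣA = 23509.13 mm², ΣAx_c = 2874791.67 mm³, ΣAy_c = 1194791.67 mm³.
x_c = 2874791.67/23509.13 = 122.28 mm; y_c = 1194791.67/23509.13 = 50.82 mm.

x_c = 122.28 mm, y_c = 50.82 mm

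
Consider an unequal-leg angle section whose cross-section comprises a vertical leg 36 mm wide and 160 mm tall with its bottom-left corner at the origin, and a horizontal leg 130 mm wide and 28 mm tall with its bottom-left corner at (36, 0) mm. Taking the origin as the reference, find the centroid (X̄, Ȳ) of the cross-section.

X̄ = 50.14 mm, Ȳ = 54.44 mm

vertical leg: A = 36 × 160 = 5760.00, centroid at (18.00, 80.00).
horizontal leg: A = 130 × 28 = 3640.00, centroid at (101.00, 14.00).
ΣA = 9400.00 mm²
ΣAX̄ = (5760.00)(18.00) + (3640.00)(101.00) = 471320.00 mm³
ΣAȲ = (5760.00)(80.00) + (3640.00)(14.00) = 511760.00 mm³
X̄ = 471320.00 / 9400.00 = 50.14 mm
Ȳ = 511760.00 / 9400.00 = 54.44 mm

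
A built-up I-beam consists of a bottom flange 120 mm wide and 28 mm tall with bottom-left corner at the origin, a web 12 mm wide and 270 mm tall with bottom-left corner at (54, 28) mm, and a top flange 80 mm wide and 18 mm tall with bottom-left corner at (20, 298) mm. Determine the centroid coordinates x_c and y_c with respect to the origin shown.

x_c = 60.00 mm, y_c = 126.52 mm

Part | A | x̄ᵢ | ȳᵢ | A·x̄ᵢ | A·ȳᵢ
bottom flange | 3360.00 | 60.00 | 14.00 | 201600.00 | 47040.00
web | 3240.00 | 60.00 | 163.00 | 194400.00 | 528120.00
top flange | 1440.00 | 60.00 | 307.00 | 86400.00 | 442080.00
Σ | 8040.00 |  |  | 482400.00 | 1017240.00
x_c = 482400.00 / 8040.00 = 60.00 mm
y_c = 1017240.00 / 8040.00 = 126.52 mm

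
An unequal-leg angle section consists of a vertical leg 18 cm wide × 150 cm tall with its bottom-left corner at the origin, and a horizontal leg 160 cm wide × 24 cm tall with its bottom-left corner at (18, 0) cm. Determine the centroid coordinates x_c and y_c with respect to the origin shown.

vertical leg: A = 18 × 150 = 2700.00, centroid at (9.00, 75.00).
horizontal leg: A = 160 × 24 = 3840.00, centroid at (98.00, 12.00).
ΣA = 6540.00 cm²
ΣAx_c = (2700.00)(9.00) + (3840.00)(98.00) = 400620.00 cm³
ΣAy_c = (2700.00)(75.00) + (3840.00)(12.00) = 248580.00 cm³
x_c = 400620.00 / 6540.00 = 61.26 cm
y_c = 248580.00 / 6540.00 = 38.01 cm

x_c = 61.26 cm, y_c = 38.01 cm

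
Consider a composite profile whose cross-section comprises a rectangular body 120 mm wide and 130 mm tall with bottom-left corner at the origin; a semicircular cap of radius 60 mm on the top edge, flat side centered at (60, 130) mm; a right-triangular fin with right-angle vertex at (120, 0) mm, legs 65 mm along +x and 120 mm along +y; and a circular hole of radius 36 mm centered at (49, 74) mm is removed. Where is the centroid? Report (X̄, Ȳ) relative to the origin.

rectangular body: A = 120 × 130 = 15600.00, centroid at (60.00, 65.00).
semicircular top: A = ½π·60² = 5654.87, centroid at (60.00, 155.46).
triangular fin: A = ½·65·120 = 3900.00, centroid at (141.67, 40.00).
hole: A = −π·36² = -4071.50, centroid at (49.00, 74.00).
ΣA = 21083.36 mm², ΣAX̄ = 1628288.31 mm³, ΣAȲ = 1747841.38 mm³.
X̄ = 1628288.31/21083.36 = 77.23 mm; Ȳ = 1747841.38/21083.36 = 82.90 mm.

X̄ = 77.23 mm, Ȳ = 82.90 mm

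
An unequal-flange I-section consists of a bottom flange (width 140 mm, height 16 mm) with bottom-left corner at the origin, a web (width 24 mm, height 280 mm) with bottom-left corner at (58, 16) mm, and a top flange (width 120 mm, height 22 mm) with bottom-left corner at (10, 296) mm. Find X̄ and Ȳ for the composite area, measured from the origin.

X̄ = 70.00 mm, Ȳ = 161.79 mm

bottom flange: A = 140 × 16 = 2240.00, centroid at (70.00, 8.00).
web: A = 24 × 280 = 6720.00, centroid at (70.00, 156.00).
top flange: A = 120 × 22 = 2640.00, centroid at (70.00, 307.00).
ΣA = 11600.00 mm², ΣAX̄ = 812000.00 mm³, ΣAȲ = 1876720.00 mm³.
X̄ = 812000.00/11600.00 = 70.00 mm; Ȳ = 1876720.00/11600.00 = 161.79 mm.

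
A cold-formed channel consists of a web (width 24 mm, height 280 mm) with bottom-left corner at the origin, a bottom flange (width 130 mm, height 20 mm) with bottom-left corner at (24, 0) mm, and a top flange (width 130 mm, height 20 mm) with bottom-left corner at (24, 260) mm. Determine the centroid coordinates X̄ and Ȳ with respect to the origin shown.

Part | A | x̄ᵢ | ȳᵢ | A·x̄ᵢ | A·ȳᵢ
web | 6720.00 | 12.00 | 140.00 | 80640.00 | 940800.00
bottom flange | 2600.00 | 89.00 | 10.00 | 231400.00 | 26000.00
top flange | 2600.00 | 89.00 | 270.00 | 231400.00 | 702000.00
Σ | 11920.00 |  |  | 543440.00 | 1668800.00
X̄ = 543440.00 / 11920.00 = 45.59 mm
Ȳ = 1668800.00 / 11920.00 = 140.00 mm

X̄ = 45.59 mm, Ȳ = 140.00 mm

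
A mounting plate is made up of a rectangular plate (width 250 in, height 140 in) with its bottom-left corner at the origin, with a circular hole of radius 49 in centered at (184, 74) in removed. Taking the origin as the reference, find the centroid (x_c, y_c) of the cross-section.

x_c = 108.79 in, y_c = 68.90 in

plate: A = 250 × 140 = 35000.00, centroid at (125.00, 70.00).
hole: A = −π·49² = -7542.96, centroid at (184.00, 74.00).
ΣA = 27457.04 in²
ΣAx_c = (35000.00)(125.00) + (-7542.96)(184.00) = 2987094.63 in³
ΣAy_c = (35000.00)(70.00) + (-7542.96)(74.00) = 1891820.67 in³
x_c = 2987094.63 / 27457.04 = 108.79 in
y_c = 1891820.67 / 27457.04 = 68.90 in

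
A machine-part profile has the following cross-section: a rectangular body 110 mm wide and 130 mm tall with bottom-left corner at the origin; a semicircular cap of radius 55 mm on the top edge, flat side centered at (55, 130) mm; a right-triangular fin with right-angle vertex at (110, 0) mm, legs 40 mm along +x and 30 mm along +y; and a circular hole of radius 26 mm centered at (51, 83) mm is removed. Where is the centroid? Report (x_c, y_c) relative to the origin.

Part | A | x̄ᵢ | ȳᵢ | A·x̄ᵢ | A·ȳᵢ
rectangular body | 14300.00 | 55.00 | 65.00 | 786500.00 | 929500.00
semicircular top | 4751.66 | 55.00 | 153.34 | 261341.24 | 728632.32
triangular fin | 600.00 | 123.33 | 10.00 | 74000.00 | 6000.00
hole | -2123.72 | 51.00 | 83.00 | -108309.55 | -176268.48
Σ | 17527.94 |  |  | 1013531.69 | 1487863.84
x_c = 1013531.69 / 17527.94 = 57.82 mm
y_c = 1487863.84 / 17527.94 = 84.89 mm

x_c = 57.82 mm, y_c = 84.89 mm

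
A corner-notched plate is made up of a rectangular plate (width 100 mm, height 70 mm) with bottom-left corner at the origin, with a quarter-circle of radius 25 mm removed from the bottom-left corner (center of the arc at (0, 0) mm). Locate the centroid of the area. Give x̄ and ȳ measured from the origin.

x̄ = 52.97 mm, ȳ = 36.84 mm

Part | A | x̄ᵢ | ȳᵢ | A·x̄ᵢ | A·ȳᵢ
plate | 7000.00 | 50.00 | 35.00 | 350000.00 | 245000.00
removed quarter-circle | -490.87 | 10.61 | 10.61 | -5208.33 | -5208.33
Σ | 6509.13 |  |  | 344791.67 | 239791.67
x̄ = 344791.67 / 6509.13 = 52.97 mm
ȳ = 239791.67 / 6509.13 = 36.84 mm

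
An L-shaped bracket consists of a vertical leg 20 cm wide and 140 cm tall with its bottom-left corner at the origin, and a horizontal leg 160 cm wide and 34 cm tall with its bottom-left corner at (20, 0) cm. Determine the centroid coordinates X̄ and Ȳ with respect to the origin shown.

Part | A | x̄ᵢ | ȳᵢ | A·x̄ᵢ | A·ȳᵢ
vertical leg | 2800.00 | 10.00 | 70.00 | 28000.00 | 196000.00
horizontal leg | 5440.00 | 100.00 | 17.00 | 544000.00 | 92480.00
Σ | 8240.00 |  |  | 572000.00 | 288480.00
X̄ = 572000.00 / 8240.00 = 69.42 cm
Ȳ = 288480.00 / 8240.00 = 35.01 cm

X̄ = 69.42 cm, Ȳ = 35.01 cm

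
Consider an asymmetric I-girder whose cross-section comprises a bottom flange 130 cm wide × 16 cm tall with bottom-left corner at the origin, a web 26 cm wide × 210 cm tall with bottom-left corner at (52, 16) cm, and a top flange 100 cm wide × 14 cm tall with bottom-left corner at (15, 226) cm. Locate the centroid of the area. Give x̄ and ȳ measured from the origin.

bottom flange: A = 130 × 16 = 2080.00, centroid at (65.00, 8.00).
web: A = 26 × 210 = 5460.00, centroid at (65.00, 121.00).
top flange: A = 100 × 14 = 1400.00, centroid at (65.00, 233.00).
ΣA = 8940.00 cm²
ΣAx̄ = (2080.00)(65.00) + (5460.00)(65.00) + (1400.00)(65.00) = 581100.00 cm³
ΣAȳ = (2080.00)(8.00) + (5460.00)(121.00) + (1400.00)(233.00) = 1003500.00 cm³
x̄ = 581100.00 / 8940.00 = 65.00 cm
ȳ = 1003500.00 / 8940.00 = 112.25 cm

x̄ = 65.00 cm, ȳ = 112.25 cm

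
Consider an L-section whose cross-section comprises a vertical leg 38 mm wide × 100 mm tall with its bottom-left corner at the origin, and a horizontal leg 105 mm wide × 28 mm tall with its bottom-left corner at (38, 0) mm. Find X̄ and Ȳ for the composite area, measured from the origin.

X̄ = 50.19 mm, Ȳ = 34.30 mm

Part | A | x̄ᵢ | ȳᵢ | A·x̄ᵢ | A·ȳᵢ
vertical leg | 3800.00 | 19.00 | 50.00 | 72200.00 | 190000.00
horizontal leg | 2940.00 | 90.50 | 14.00 | 266070.00 | 41160.00
Σ | 6740.00 |  |  | 338270.00 | 231160.00
X̄ = 338270.00 / 6740.00 = 50.19 mm
Ȳ = 231160.00 / 6740.00 = 34.30 mm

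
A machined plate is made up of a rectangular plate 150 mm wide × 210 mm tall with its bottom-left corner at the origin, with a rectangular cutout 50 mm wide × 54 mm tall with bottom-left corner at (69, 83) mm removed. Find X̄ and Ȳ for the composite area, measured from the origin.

plate: A = 150 × 210 = 31500.00, centroid at (75.00, 105.00).
hole: A = −(50 × 54) = -2700.00, centroid at (94.00, 110.00).
ΣA = 28800.00 mm², ΣAX̄ = 2108700.00 mm³, ΣAȲ = 3010500.00 mm³.
X̄ = 2108700.00/28800.00 = 73.22 mm; Ȳ = 3010500.00/28800.00 = 104.53 mm.

X̄ = 73.22 mm, Ȳ = 104.53 mm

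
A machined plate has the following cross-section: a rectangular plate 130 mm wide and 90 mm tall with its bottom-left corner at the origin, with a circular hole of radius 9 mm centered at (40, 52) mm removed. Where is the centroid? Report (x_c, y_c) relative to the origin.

x_c = 65.56 mm, y_c = 44.84 mm

plate: A = 130 × 90 = 11700.00, centroid at (65.00, 45.00).
hole: A = −π·9² = -254.47, centroid at (40.00, 52.00).
ΣA = 11445.53 mm², ΣAx_c = 750321.24 mm³, ΣAy_c = 513267.61 mm³.
x_c = 750321.24/11445.53 = 65.56 mm; y_c = 513267.61/11445.53 = 44.84 mm.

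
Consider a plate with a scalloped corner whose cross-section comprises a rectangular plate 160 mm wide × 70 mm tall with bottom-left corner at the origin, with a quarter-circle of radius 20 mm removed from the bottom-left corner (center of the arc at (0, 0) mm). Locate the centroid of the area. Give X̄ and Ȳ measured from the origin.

X̄ = 82.06 mm, Ȳ = 35.77 mm

plate: A = 160 × 70 = 11200.00, centroid at (80.00, 35.00).
removed quarter-circle: A = −¼π·20² = -314.16, centroid at (8.49, 8.49).
ΣA = 10885.84 mm², ΣAX̄ = 893333.33 mm³, ΣAȲ = 389333.33 mm³.
X̄ = 893333.33/10885.84 = 82.06 mm; Ȳ = 389333.33/10885.84 = 35.77 mm.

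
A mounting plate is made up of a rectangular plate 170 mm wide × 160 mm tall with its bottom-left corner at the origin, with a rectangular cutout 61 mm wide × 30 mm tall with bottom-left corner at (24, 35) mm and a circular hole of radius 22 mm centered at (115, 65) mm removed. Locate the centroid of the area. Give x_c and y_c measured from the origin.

Part | A | x̄ᵢ | ȳᵢ | A·x̄ᵢ | A·ȳᵢ
plate | 27200.00 | 85.00 | 80.00 | 2312000.00 | 2176000.00
hole 1 | -1830.00 | 54.50 | 50.00 | -99735.00 | -91500.00
hole 2 | -1520.53 | 115.00 | 65.00 | -174861.05 | -98834.50
Σ | 23849.47 |  |  | 2037403.95 | 1985665.50
x_c = 2037403.95 / 23849.47 = 85.43 mm
y_c = 1985665.50 / 23849.47 = 83.26 mm

x_c = 85.43 mm, y_c = 83.26 mm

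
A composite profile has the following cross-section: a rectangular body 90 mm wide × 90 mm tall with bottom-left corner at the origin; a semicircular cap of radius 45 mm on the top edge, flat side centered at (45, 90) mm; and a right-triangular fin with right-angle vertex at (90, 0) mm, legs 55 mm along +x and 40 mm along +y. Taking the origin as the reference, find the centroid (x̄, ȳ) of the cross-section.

x̄ = 50.63 mm, ȳ = 58.65 mm

Part | A | x̄ᵢ | ȳᵢ | A·x̄ᵢ | A·ȳᵢ
rectangular body | 8100.00 | 45.00 | 45.00 | 364500.00 | 364500.00
semicircular top | 3180.86 | 45.00 | 109.10 | 143138.82 | 347027.63
triangular fin | 1100.00 | 108.33 | 13.33 | 119166.67 | 14666.67
Σ | 12380.86 |  |  | 626805.48 | 726194.30
x̄ = 626805.48 / 12380.86 = 50.63 mm
ȳ = 726194.30 / 12380.86 = 58.65 mm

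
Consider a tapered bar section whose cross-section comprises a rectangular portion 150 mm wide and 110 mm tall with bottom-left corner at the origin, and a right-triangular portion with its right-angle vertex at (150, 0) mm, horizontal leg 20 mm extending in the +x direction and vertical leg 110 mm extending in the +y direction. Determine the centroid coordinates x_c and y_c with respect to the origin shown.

rectangular portion: A = 150 × 110 = 16500.00, centroid at (75.00, 55.00).
triangular portion: A = ½·20·110 = 1100.00, centroid at (156.67, 36.67).
ΣA = 17600.00 mm²
ΣAx_c = (16500.00)(75.00) + (1100.00)(156.67) = 1409833.33 mm³
ΣAy_c = (16500.00)(55.00) + (1100.00)(36.67) = 947833.33 mm³
x_c = 1409833.33 / 17600.00 = 80.10 mm
y_c = 947833.33 / 17600.00 = 53.85 mm

x_c = 80.10 mm, y_c = 53.85 mm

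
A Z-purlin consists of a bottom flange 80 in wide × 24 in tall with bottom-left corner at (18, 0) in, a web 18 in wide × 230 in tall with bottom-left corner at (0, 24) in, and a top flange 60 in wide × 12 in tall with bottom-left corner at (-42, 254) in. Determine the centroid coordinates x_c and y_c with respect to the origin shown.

bottom flange: A = 80 × 24 = 1920.00, centroid at (58.00, 12.00).
web: A = 18 × 230 = 4140.00, centroid at (9.00, 139.00).
top flange: A = 60 × 12 = 720.00, centroid at (-12.00, 260.00).
ΣA = 6780.00 in², ΣAx_c = 139980.00 in³, ΣAy_c = 785700.00 in³.
x_c = 139980.00/6780.00 = 20.65 in; y_c = 785700.00/6780.00 = 115.88 in.

x_c = 20.65 in, y_c = 115.88 in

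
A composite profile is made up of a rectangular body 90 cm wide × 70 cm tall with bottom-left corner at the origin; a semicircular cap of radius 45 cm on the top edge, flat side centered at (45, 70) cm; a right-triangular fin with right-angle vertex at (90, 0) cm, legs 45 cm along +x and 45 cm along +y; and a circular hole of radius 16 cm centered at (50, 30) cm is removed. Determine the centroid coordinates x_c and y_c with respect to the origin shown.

rectangular body: A = 90 × 70 = 6300.00, centroid at (45.00, 35.00).
semicircular top: A = ½π·45² = 3180.86, centroid at (45.00, 89.10).
triangular fin: A = ½·45·45 = 1012.50, centroid at (105.00, 15.00).
hole: A = −π·16² = -804.25, centroid at (50.00, 30.00).
ΣA = 9689.11 cm², ΣAx_c = 492738.93 cm³, ΣAy_c = 494970.45 cm³.
x_c = 492738.93/9689.11 = 50.85 cm; y_c = 494970.45/9689.11 = 51.09 cm.

x_c = 50.85 cm, y_c = 51.09 cm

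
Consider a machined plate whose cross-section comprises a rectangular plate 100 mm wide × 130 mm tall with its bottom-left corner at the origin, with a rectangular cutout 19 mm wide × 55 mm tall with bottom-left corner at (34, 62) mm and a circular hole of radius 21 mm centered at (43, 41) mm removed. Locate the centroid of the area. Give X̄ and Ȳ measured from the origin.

Part | A | x̄ᵢ | ȳᵢ | A·x̄ᵢ | A·ȳᵢ
plate | 13000.00 | 50.00 | 65.00 | 650000.00 | 845000.00
hole 1 | -1045.00 | 43.50 | 89.50 | -45457.50 | -93527.50
hole 2 | -1385.44 | 43.00 | 41.00 | -59574.02 | -56803.14
Σ | 10569.56 |  |  | 544968.48 | 694669.36
X̄ = 544968.48 / 10569.56 = 51.56 mm
Ȳ = 694669.36 / 10569.56 = 65.72 mm

X̄ = 51.56 mm, Ȳ = 65.72 mm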